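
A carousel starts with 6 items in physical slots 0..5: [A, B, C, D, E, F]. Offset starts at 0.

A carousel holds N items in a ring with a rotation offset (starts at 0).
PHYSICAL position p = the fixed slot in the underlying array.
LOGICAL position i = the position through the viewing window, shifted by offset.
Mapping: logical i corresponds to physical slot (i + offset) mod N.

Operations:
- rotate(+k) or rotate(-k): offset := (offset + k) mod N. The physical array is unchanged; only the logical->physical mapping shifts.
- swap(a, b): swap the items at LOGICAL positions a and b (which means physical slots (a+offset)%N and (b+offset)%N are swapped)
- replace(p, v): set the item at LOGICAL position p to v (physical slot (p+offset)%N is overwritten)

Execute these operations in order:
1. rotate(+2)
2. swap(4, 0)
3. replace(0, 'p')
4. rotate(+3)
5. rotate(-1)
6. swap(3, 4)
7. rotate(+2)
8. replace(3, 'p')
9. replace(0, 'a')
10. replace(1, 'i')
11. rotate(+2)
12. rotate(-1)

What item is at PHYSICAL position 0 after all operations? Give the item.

After op 1 (rotate(+2)): offset=2, physical=[A,B,C,D,E,F], logical=[C,D,E,F,A,B]
After op 2 (swap(4, 0)): offset=2, physical=[C,B,A,D,E,F], logical=[A,D,E,F,C,B]
After op 3 (replace(0, 'p')): offset=2, physical=[C,B,p,D,E,F], logical=[p,D,E,F,C,B]
After op 4 (rotate(+3)): offset=5, physical=[C,B,p,D,E,F], logical=[F,C,B,p,D,E]
After op 5 (rotate(-1)): offset=4, physical=[C,B,p,D,E,F], logical=[E,F,C,B,p,D]
After op 6 (swap(3, 4)): offset=4, physical=[C,p,B,D,E,F], logical=[E,F,C,p,B,D]
After op 7 (rotate(+2)): offset=0, physical=[C,p,B,D,E,F], logical=[C,p,B,D,E,F]
After op 8 (replace(3, 'p')): offset=0, physical=[C,p,B,p,E,F], logical=[C,p,B,p,E,F]
After op 9 (replace(0, 'a')): offset=0, physical=[a,p,B,p,E,F], logical=[a,p,B,p,E,F]
After op 10 (replace(1, 'i')): offset=0, physical=[a,i,B,p,E,F], logical=[a,i,B,p,E,F]
After op 11 (rotate(+2)): offset=2, physical=[a,i,B,p,E,F], logical=[B,p,E,F,a,i]
After op 12 (rotate(-1)): offset=1, physical=[a,i,B,p,E,F], logical=[i,B,p,E,F,a]

Answer: a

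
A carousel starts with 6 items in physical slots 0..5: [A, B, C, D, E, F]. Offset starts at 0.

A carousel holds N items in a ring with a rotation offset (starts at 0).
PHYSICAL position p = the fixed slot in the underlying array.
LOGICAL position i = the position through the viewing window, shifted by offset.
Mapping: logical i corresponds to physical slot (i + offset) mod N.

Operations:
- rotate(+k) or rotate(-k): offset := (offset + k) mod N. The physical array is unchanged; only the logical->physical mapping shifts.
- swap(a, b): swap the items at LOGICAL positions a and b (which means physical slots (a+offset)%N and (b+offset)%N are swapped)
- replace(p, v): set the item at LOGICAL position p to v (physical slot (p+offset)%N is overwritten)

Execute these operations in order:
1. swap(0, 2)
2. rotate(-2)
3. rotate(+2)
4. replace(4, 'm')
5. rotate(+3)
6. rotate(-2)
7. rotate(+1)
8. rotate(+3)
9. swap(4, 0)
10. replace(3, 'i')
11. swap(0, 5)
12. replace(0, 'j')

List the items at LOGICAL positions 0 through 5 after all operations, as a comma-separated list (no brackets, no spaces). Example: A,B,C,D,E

Answer: j,C,B,i,F,D

Derivation:
After op 1 (swap(0, 2)): offset=0, physical=[C,B,A,D,E,F], logical=[C,B,A,D,E,F]
After op 2 (rotate(-2)): offset=4, physical=[C,B,A,D,E,F], logical=[E,F,C,B,A,D]
After op 3 (rotate(+2)): offset=0, physical=[C,B,A,D,E,F], logical=[C,B,A,D,E,F]
After op 4 (replace(4, 'm')): offset=0, physical=[C,B,A,D,m,F], logical=[C,B,A,D,m,F]
After op 5 (rotate(+3)): offset=3, physical=[C,B,A,D,m,F], logical=[D,m,F,C,B,A]
After op 6 (rotate(-2)): offset=1, physical=[C,B,A,D,m,F], logical=[B,A,D,m,F,C]
After op 7 (rotate(+1)): offset=2, physical=[C,B,A,D,m,F], logical=[A,D,m,F,C,B]
After op 8 (rotate(+3)): offset=5, physical=[C,B,A,D,m,F], logical=[F,C,B,A,D,m]
After op 9 (swap(4, 0)): offset=5, physical=[C,B,A,F,m,D], logical=[D,C,B,A,F,m]
After op 10 (replace(3, 'i')): offset=5, physical=[C,B,i,F,m,D], logical=[D,C,B,i,F,m]
After op 11 (swap(0, 5)): offset=5, physical=[C,B,i,F,D,m], logical=[m,C,B,i,F,D]
After op 12 (replace(0, 'j')): offset=5, physical=[C,B,i,F,D,j], logical=[j,C,B,i,F,D]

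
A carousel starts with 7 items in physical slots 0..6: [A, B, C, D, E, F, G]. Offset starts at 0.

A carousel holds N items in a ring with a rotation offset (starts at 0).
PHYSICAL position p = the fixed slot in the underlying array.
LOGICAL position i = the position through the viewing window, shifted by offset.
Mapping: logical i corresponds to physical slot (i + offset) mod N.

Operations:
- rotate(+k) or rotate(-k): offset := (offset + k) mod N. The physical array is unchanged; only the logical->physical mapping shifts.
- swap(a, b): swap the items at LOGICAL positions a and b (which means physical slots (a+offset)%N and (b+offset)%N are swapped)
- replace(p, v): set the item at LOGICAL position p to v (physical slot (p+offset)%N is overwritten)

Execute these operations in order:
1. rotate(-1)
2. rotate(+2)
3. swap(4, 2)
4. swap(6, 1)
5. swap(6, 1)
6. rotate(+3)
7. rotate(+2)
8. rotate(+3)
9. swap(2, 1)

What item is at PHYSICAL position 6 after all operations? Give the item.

Answer: G

Derivation:
After op 1 (rotate(-1)): offset=6, physical=[A,B,C,D,E,F,G], logical=[G,A,B,C,D,E,F]
After op 2 (rotate(+2)): offset=1, physical=[A,B,C,D,E,F,G], logical=[B,C,D,E,F,G,A]
After op 3 (swap(4, 2)): offset=1, physical=[A,B,C,F,E,D,G], logical=[B,C,F,E,D,G,A]
After op 4 (swap(6, 1)): offset=1, physical=[C,B,A,F,E,D,G], logical=[B,A,F,E,D,G,C]
After op 5 (swap(6, 1)): offset=1, physical=[A,B,C,F,E,D,G], logical=[B,C,F,E,D,G,A]
After op 6 (rotate(+3)): offset=4, physical=[A,B,C,F,E,D,G], logical=[E,D,G,A,B,C,F]
After op 7 (rotate(+2)): offset=6, physical=[A,B,C,F,E,D,G], logical=[G,A,B,C,F,E,D]
After op 8 (rotate(+3)): offset=2, physical=[A,B,C,F,E,D,G], logical=[C,F,E,D,G,A,B]
After op 9 (swap(2, 1)): offset=2, physical=[A,B,C,E,F,D,G], logical=[C,E,F,D,G,A,B]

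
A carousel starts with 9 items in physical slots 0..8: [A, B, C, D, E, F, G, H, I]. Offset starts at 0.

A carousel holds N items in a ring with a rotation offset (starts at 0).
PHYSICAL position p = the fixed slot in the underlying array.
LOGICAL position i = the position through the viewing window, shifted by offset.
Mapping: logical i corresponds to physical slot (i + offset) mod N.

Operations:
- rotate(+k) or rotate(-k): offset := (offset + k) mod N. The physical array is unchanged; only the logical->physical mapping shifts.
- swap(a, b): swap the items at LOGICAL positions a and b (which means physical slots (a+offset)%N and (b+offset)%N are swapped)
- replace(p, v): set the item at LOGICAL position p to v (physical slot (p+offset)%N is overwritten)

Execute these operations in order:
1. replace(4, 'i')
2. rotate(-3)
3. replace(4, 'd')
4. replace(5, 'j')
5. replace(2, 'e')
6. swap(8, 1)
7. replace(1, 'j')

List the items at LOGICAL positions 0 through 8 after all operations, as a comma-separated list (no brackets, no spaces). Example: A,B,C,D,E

Answer: G,j,e,A,d,j,D,i,H

Derivation:
After op 1 (replace(4, 'i')): offset=0, physical=[A,B,C,D,i,F,G,H,I], logical=[A,B,C,D,i,F,G,H,I]
After op 2 (rotate(-3)): offset=6, physical=[A,B,C,D,i,F,G,H,I], logical=[G,H,I,A,B,C,D,i,F]
After op 3 (replace(4, 'd')): offset=6, physical=[A,d,C,D,i,F,G,H,I], logical=[G,H,I,A,d,C,D,i,F]
After op 4 (replace(5, 'j')): offset=6, physical=[A,d,j,D,i,F,G,H,I], logical=[G,H,I,A,d,j,D,i,F]
After op 5 (replace(2, 'e')): offset=6, physical=[A,d,j,D,i,F,G,H,e], logical=[G,H,e,A,d,j,D,i,F]
After op 6 (swap(8, 1)): offset=6, physical=[A,d,j,D,i,H,G,F,e], logical=[G,F,e,A,d,j,D,i,H]
After op 7 (replace(1, 'j')): offset=6, physical=[A,d,j,D,i,H,G,j,e], logical=[G,j,e,A,d,j,D,i,H]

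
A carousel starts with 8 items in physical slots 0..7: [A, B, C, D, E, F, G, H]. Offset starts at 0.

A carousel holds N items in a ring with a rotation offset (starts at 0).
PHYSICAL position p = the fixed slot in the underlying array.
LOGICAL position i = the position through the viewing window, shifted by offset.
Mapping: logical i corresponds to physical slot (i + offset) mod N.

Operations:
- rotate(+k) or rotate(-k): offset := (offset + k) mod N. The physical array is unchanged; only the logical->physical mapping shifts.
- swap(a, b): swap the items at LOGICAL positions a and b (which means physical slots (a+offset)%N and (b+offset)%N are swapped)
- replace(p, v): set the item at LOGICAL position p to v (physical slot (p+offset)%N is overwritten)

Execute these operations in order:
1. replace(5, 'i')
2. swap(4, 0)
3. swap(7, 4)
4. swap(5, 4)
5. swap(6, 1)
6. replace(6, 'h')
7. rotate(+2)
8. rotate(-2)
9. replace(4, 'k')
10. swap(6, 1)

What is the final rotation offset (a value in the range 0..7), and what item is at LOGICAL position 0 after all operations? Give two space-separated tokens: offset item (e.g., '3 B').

Answer: 0 E

Derivation:
After op 1 (replace(5, 'i')): offset=0, physical=[A,B,C,D,E,i,G,H], logical=[A,B,C,D,E,i,G,H]
After op 2 (swap(4, 0)): offset=0, physical=[E,B,C,D,A,i,G,H], logical=[E,B,C,D,A,i,G,H]
After op 3 (swap(7, 4)): offset=0, physical=[E,B,C,D,H,i,G,A], logical=[E,B,C,D,H,i,G,A]
After op 4 (swap(5, 4)): offset=0, physical=[E,B,C,D,i,H,G,A], logical=[E,B,C,D,i,H,G,A]
After op 5 (swap(6, 1)): offset=0, physical=[E,G,C,D,i,H,B,A], logical=[E,G,C,D,i,H,B,A]
After op 6 (replace(6, 'h')): offset=0, physical=[E,G,C,D,i,H,h,A], logical=[E,G,C,D,i,H,h,A]
After op 7 (rotate(+2)): offset=2, physical=[E,G,C,D,i,H,h,A], logical=[C,D,i,H,h,A,E,G]
After op 8 (rotate(-2)): offset=0, physical=[E,G,C,D,i,H,h,A], logical=[E,G,C,D,i,H,h,A]
After op 9 (replace(4, 'k')): offset=0, physical=[E,G,C,D,k,H,h,A], logical=[E,G,C,D,k,H,h,A]
After op 10 (swap(6, 1)): offset=0, physical=[E,h,C,D,k,H,G,A], logical=[E,h,C,D,k,H,G,A]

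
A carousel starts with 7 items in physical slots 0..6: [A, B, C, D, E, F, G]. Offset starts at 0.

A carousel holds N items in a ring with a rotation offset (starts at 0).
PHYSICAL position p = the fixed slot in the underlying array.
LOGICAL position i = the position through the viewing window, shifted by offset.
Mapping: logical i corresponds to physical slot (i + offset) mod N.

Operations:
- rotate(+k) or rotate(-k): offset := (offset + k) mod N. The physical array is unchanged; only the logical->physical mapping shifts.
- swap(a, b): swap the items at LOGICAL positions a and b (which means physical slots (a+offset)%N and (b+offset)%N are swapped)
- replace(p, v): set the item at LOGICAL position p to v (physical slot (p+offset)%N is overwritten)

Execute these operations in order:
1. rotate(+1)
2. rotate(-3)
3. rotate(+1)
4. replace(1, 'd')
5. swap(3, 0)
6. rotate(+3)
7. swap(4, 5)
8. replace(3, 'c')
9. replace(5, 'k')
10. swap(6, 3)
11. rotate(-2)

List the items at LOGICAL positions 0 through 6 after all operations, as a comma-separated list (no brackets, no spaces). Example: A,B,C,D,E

Answer: k,c,G,D,E,B,d

Derivation:
After op 1 (rotate(+1)): offset=1, physical=[A,B,C,D,E,F,G], logical=[B,C,D,E,F,G,A]
After op 2 (rotate(-3)): offset=5, physical=[A,B,C,D,E,F,G], logical=[F,G,A,B,C,D,E]
After op 3 (rotate(+1)): offset=6, physical=[A,B,C,D,E,F,G], logical=[G,A,B,C,D,E,F]
After op 4 (replace(1, 'd')): offset=6, physical=[d,B,C,D,E,F,G], logical=[G,d,B,C,D,E,F]
After op 5 (swap(3, 0)): offset=6, physical=[d,B,G,D,E,F,C], logical=[C,d,B,G,D,E,F]
After op 6 (rotate(+3)): offset=2, physical=[d,B,G,D,E,F,C], logical=[G,D,E,F,C,d,B]
After op 7 (swap(4, 5)): offset=2, physical=[C,B,G,D,E,F,d], logical=[G,D,E,F,d,C,B]
After op 8 (replace(3, 'c')): offset=2, physical=[C,B,G,D,E,c,d], logical=[G,D,E,c,d,C,B]
After op 9 (replace(5, 'k')): offset=2, physical=[k,B,G,D,E,c,d], logical=[G,D,E,c,d,k,B]
After op 10 (swap(6, 3)): offset=2, physical=[k,c,G,D,E,B,d], logical=[G,D,E,B,d,k,c]
After op 11 (rotate(-2)): offset=0, physical=[k,c,G,D,E,B,d], logical=[k,c,G,D,E,B,d]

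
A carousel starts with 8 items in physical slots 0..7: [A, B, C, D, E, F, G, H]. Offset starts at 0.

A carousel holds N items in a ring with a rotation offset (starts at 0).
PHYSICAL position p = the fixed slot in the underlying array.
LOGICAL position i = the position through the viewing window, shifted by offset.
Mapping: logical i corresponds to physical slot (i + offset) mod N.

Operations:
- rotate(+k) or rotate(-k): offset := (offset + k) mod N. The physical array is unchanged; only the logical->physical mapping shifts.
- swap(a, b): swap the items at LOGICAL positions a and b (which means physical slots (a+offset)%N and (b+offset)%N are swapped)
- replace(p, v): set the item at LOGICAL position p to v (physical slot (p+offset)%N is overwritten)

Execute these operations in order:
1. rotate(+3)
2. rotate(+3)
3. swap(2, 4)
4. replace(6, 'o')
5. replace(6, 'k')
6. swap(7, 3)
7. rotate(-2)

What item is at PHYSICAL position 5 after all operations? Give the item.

After op 1 (rotate(+3)): offset=3, physical=[A,B,C,D,E,F,G,H], logical=[D,E,F,G,H,A,B,C]
After op 2 (rotate(+3)): offset=6, physical=[A,B,C,D,E,F,G,H], logical=[G,H,A,B,C,D,E,F]
After op 3 (swap(2, 4)): offset=6, physical=[C,B,A,D,E,F,G,H], logical=[G,H,C,B,A,D,E,F]
After op 4 (replace(6, 'o')): offset=6, physical=[C,B,A,D,o,F,G,H], logical=[G,H,C,B,A,D,o,F]
After op 5 (replace(6, 'k')): offset=6, physical=[C,B,A,D,k,F,G,H], logical=[G,H,C,B,A,D,k,F]
After op 6 (swap(7, 3)): offset=6, physical=[C,F,A,D,k,B,G,H], logical=[G,H,C,F,A,D,k,B]
After op 7 (rotate(-2)): offset=4, physical=[C,F,A,D,k,B,G,H], logical=[k,B,G,H,C,F,A,D]

Answer: B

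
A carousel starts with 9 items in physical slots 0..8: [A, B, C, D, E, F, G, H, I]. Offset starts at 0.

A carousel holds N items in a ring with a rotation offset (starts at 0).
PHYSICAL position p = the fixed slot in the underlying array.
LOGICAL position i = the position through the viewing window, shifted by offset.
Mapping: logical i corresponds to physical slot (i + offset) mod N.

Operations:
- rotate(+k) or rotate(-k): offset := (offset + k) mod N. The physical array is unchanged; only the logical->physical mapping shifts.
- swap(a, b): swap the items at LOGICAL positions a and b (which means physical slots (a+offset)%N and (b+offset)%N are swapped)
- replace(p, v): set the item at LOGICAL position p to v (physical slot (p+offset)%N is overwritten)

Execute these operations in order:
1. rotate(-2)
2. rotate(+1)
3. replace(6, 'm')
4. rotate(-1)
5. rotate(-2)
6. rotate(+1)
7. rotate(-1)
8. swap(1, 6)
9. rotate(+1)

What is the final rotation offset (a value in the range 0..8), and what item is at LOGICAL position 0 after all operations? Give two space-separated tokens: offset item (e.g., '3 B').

Answer: 6 C

Derivation:
After op 1 (rotate(-2)): offset=7, physical=[A,B,C,D,E,F,G,H,I], logical=[H,I,A,B,C,D,E,F,G]
After op 2 (rotate(+1)): offset=8, physical=[A,B,C,D,E,F,G,H,I], logical=[I,A,B,C,D,E,F,G,H]
After op 3 (replace(6, 'm')): offset=8, physical=[A,B,C,D,E,m,G,H,I], logical=[I,A,B,C,D,E,m,G,H]
After op 4 (rotate(-1)): offset=7, physical=[A,B,C,D,E,m,G,H,I], logical=[H,I,A,B,C,D,E,m,G]
After op 5 (rotate(-2)): offset=5, physical=[A,B,C,D,E,m,G,H,I], logical=[m,G,H,I,A,B,C,D,E]
After op 6 (rotate(+1)): offset=6, physical=[A,B,C,D,E,m,G,H,I], logical=[G,H,I,A,B,C,D,E,m]
After op 7 (rotate(-1)): offset=5, physical=[A,B,C,D,E,m,G,H,I], logical=[m,G,H,I,A,B,C,D,E]
After op 8 (swap(1, 6)): offset=5, physical=[A,B,G,D,E,m,C,H,I], logical=[m,C,H,I,A,B,G,D,E]
After op 9 (rotate(+1)): offset=6, physical=[A,B,G,D,E,m,C,H,I], logical=[C,H,I,A,B,G,D,E,m]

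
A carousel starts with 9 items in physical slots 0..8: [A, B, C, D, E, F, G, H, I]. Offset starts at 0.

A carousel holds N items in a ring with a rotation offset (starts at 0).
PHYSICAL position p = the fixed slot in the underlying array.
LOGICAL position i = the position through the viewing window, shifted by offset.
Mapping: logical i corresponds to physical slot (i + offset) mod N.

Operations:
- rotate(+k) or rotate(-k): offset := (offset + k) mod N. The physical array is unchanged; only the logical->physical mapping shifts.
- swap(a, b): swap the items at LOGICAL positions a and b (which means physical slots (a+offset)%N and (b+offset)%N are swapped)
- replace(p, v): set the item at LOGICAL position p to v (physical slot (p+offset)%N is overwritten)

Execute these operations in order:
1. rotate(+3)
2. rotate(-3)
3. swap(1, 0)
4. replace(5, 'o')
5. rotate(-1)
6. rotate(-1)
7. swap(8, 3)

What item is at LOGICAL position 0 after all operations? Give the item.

Answer: H

Derivation:
After op 1 (rotate(+3)): offset=3, physical=[A,B,C,D,E,F,G,H,I], logical=[D,E,F,G,H,I,A,B,C]
After op 2 (rotate(-3)): offset=0, physical=[A,B,C,D,E,F,G,H,I], logical=[A,B,C,D,E,F,G,H,I]
After op 3 (swap(1, 0)): offset=0, physical=[B,A,C,D,E,F,G,H,I], logical=[B,A,C,D,E,F,G,H,I]
After op 4 (replace(5, 'o')): offset=0, physical=[B,A,C,D,E,o,G,H,I], logical=[B,A,C,D,E,o,G,H,I]
After op 5 (rotate(-1)): offset=8, physical=[B,A,C,D,E,o,G,H,I], logical=[I,B,A,C,D,E,o,G,H]
After op 6 (rotate(-1)): offset=7, physical=[B,A,C,D,E,o,G,H,I], logical=[H,I,B,A,C,D,E,o,G]
After op 7 (swap(8, 3)): offset=7, physical=[B,G,C,D,E,o,A,H,I], logical=[H,I,B,G,C,D,E,o,A]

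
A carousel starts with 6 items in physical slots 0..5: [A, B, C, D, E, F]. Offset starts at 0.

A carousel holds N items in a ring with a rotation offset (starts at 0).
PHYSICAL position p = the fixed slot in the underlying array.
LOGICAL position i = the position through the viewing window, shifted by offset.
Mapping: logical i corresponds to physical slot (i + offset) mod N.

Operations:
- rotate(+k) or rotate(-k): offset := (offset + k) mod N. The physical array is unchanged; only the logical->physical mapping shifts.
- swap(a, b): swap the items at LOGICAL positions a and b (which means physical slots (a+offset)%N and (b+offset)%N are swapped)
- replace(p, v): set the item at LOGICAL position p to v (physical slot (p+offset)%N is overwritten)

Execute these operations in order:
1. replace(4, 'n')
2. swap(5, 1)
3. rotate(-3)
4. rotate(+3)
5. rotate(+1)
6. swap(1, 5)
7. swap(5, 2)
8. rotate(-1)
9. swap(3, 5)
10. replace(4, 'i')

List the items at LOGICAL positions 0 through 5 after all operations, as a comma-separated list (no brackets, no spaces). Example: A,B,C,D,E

Answer: D,F,A,B,i,C

Derivation:
After op 1 (replace(4, 'n')): offset=0, physical=[A,B,C,D,n,F], logical=[A,B,C,D,n,F]
After op 2 (swap(5, 1)): offset=0, physical=[A,F,C,D,n,B], logical=[A,F,C,D,n,B]
After op 3 (rotate(-3)): offset=3, physical=[A,F,C,D,n,B], logical=[D,n,B,A,F,C]
After op 4 (rotate(+3)): offset=0, physical=[A,F,C,D,n,B], logical=[A,F,C,D,n,B]
After op 5 (rotate(+1)): offset=1, physical=[A,F,C,D,n,B], logical=[F,C,D,n,B,A]
After op 6 (swap(1, 5)): offset=1, physical=[C,F,A,D,n,B], logical=[F,A,D,n,B,C]
After op 7 (swap(5, 2)): offset=1, physical=[D,F,A,C,n,B], logical=[F,A,C,n,B,D]
After op 8 (rotate(-1)): offset=0, physical=[D,F,A,C,n,B], logical=[D,F,A,C,n,B]
After op 9 (swap(3, 5)): offset=0, physical=[D,F,A,B,n,C], logical=[D,F,A,B,n,C]
After op 10 (replace(4, 'i')): offset=0, physical=[D,F,A,B,i,C], logical=[D,F,A,B,i,C]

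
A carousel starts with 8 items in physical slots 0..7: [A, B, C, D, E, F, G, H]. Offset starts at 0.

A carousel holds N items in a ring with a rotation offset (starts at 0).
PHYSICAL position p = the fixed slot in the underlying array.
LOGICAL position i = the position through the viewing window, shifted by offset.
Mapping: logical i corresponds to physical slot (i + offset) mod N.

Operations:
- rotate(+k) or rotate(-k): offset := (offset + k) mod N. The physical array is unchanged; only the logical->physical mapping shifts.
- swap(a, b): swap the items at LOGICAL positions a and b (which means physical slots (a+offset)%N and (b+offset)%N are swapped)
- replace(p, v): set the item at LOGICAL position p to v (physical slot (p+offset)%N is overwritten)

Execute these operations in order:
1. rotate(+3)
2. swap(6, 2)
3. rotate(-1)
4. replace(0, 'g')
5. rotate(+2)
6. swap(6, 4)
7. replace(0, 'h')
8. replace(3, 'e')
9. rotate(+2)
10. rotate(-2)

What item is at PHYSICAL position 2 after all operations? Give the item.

Answer: A

Derivation:
After op 1 (rotate(+3)): offset=3, physical=[A,B,C,D,E,F,G,H], logical=[D,E,F,G,H,A,B,C]
After op 2 (swap(6, 2)): offset=3, physical=[A,F,C,D,E,B,G,H], logical=[D,E,B,G,H,A,F,C]
After op 3 (rotate(-1)): offset=2, physical=[A,F,C,D,E,B,G,H], logical=[C,D,E,B,G,H,A,F]
After op 4 (replace(0, 'g')): offset=2, physical=[A,F,g,D,E,B,G,H], logical=[g,D,E,B,G,H,A,F]
After op 5 (rotate(+2)): offset=4, physical=[A,F,g,D,E,B,G,H], logical=[E,B,G,H,A,F,g,D]
After op 6 (swap(6, 4)): offset=4, physical=[g,F,A,D,E,B,G,H], logical=[E,B,G,H,g,F,A,D]
After op 7 (replace(0, 'h')): offset=4, physical=[g,F,A,D,h,B,G,H], logical=[h,B,G,H,g,F,A,D]
After op 8 (replace(3, 'e')): offset=4, physical=[g,F,A,D,h,B,G,e], logical=[h,B,G,e,g,F,A,D]
After op 9 (rotate(+2)): offset=6, physical=[g,F,A,D,h,B,G,e], logical=[G,e,g,F,A,D,h,B]
After op 10 (rotate(-2)): offset=4, physical=[g,F,A,D,h,B,G,e], logical=[h,B,G,e,g,F,A,D]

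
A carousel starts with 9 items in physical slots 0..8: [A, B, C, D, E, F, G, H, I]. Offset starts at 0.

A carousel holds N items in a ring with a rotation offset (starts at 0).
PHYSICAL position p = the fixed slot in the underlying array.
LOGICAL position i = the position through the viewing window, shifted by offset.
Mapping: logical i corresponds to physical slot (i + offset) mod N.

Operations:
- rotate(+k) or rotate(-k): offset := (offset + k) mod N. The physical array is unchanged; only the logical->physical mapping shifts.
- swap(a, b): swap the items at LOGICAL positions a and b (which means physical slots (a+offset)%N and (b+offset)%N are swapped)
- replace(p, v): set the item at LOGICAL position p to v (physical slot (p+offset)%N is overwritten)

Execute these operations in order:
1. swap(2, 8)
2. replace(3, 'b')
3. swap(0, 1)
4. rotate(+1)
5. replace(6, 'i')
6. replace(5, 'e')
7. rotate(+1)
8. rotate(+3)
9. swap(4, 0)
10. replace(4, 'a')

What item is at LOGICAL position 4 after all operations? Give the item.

After op 1 (swap(2, 8)): offset=0, physical=[A,B,I,D,E,F,G,H,C], logical=[A,B,I,D,E,F,G,H,C]
After op 2 (replace(3, 'b')): offset=0, physical=[A,B,I,b,E,F,G,H,C], logical=[A,B,I,b,E,F,G,H,C]
After op 3 (swap(0, 1)): offset=0, physical=[B,A,I,b,E,F,G,H,C], logical=[B,A,I,b,E,F,G,H,C]
After op 4 (rotate(+1)): offset=1, physical=[B,A,I,b,E,F,G,H,C], logical=[A,I,b,E,F,G,H,C,B]
After op 5 (replace(6, 'i')): offset=1, physical=[B,A,I,b,E,F,G,i,C], logical=[A,I,b,E,F,G,i,C,B]
After op 6 (replace(5, 'e')): offset=1, physical=[B,A,I,b,E,F,e,i,C], logical=[A,I,b,E,F,e,i,C,B]
After op 7 (rotate(+1)): offset=2, physical=[B,A,I,b,E,F,e,i,C], logical=[I,b,E,F,e,i,C,B,A]
After op 8 (rotate(+3)): offset=5, physical=[B,A,I,b,E,F,e,i,C], logical=[F,e,i,C,B,A,I,b,E]
After op 9 (swap(4, 0)): offset=5, physical=[F,A,I,b,E,B,e,i,C], logical=[B,e,i,C,F,A,I,b,E]
After op 10 (replace(4, 'a')): offset=5, physical=[a,A,I,b,E,B,e,i,C], logical=[B,e,i,C,a,A,I,b,E]

Answer: a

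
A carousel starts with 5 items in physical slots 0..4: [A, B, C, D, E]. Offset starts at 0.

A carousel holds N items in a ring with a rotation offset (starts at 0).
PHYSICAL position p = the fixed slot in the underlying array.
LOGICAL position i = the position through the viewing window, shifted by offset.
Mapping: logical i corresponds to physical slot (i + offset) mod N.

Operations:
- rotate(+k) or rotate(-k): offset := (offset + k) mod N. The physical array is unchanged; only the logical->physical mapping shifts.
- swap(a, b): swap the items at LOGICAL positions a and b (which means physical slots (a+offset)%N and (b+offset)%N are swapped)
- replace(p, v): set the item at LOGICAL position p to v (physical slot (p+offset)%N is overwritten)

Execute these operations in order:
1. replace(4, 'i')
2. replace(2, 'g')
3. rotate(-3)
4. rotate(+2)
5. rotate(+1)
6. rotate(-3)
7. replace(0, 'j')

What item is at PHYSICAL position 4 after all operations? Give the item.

After op 1 (replace(4, 'i')): offset=0, physical=[A,B,C,D,i], logical=[A,B,C,D,i]
After op 2 (replace(2, 'g')): offset=0, physical=[A,B,g,D,i], logical=[A,B,g,D,i]
After op 3 (rotate(-3)): offset=2, physical=[A,B,g,D,i], logical=[g,D,i,A,B]
After op 4 (rotate(+2)): offset=4, physical=[A,B,g,D,i], logical=[i,A,B,g,D]
After op 5 (rotate(+1)): offset=0, physical=[A,B,g,D,i], logical=[A,B,g,D,i]
After op 6 (rotate(-3)): offset=2, physical=[A,B,g,D,i], logical=[g,D,i,A,B]
After op 7 (replace(0, 'j')): offset=2, physical=[A,B,j,D,i], logical=[j,D,i,A,B]

Answer: i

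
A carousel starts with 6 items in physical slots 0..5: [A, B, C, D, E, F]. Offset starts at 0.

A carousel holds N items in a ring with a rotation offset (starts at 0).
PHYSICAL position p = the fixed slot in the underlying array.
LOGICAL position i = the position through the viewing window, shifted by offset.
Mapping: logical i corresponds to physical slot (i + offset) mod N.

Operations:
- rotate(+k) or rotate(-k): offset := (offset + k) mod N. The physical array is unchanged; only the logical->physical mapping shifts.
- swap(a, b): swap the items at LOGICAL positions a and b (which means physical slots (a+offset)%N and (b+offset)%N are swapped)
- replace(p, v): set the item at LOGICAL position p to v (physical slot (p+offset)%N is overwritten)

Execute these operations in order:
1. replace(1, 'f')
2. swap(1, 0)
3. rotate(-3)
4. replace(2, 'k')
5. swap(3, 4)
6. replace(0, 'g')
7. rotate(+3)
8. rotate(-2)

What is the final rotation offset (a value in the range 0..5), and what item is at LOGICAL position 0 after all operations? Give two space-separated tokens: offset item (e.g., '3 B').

Answer: 4 E

Derivation:
After op 1 (replace(1, 'f')): offset=0, physical=[A,f,C,D,E,F], logical=[A,f,C,D,E,F]
After op 2 (swap(1, 0)): offset=0, physical=[f,A,C,D,E,F], logical=[f,A,C,D,E,F]
After op 3 (rotate(-3)): offset=3, physical=[f,A,C,D,E,F], logical=[D,E,F,f,A,C]
After op 4 (replace(2, 'k')): offset=3, physical=[f,A,C,D,E,k], logical=[D,E,k,f,A,C]
After op 5 (swap(3, 4)): offset=3, physical=[A,f,C,D,E,k], logical=[D,E,k,A,f,C]
After op 6 (replace(0, 'g')): offset=3, physical=[A,f,C,g,E,k], logical=[g,E,k,A,f,C]
After op 7 (rotate(+3)): offset=0, physical=[A,f,C,g,E,k], logical=[A,f,C,g,E,k]
After op 8 (rotate(-2)): offset=4, physical=[A,f,C,g,E,k], logical=[E,k,A,f,C,g]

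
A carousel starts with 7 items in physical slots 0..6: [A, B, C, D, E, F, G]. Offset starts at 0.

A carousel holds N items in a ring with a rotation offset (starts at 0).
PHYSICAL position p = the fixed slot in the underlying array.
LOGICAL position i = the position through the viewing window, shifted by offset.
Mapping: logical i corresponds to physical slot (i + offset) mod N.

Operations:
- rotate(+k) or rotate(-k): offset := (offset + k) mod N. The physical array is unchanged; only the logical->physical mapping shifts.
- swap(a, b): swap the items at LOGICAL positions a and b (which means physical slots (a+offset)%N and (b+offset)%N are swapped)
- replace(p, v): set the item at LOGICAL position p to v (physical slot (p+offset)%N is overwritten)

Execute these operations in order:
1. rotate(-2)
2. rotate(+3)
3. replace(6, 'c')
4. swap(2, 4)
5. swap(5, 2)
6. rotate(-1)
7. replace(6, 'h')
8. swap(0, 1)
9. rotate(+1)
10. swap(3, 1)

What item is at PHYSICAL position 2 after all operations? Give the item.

Answer: E

Derivation:
After op 1 (rotate(-2)): offset=5, physical=[A,B,C,D,E,F,G], logical=[F,G,A,B,C,D,E]
After op 2 (rotate(+3)): offset=1, physical=[A,B,C,D,E,F,G], logical=[B,C,D,E,F,G,A]
After op 3 (replace(6, 'c')): offset=1, physical=[c,B,C,D,E,F,G], logical=[B,C,D,E,F,G,c]
After op 4 (swap(2, 4)): offset=1, physical=[c,B,C,F,E,D,G], logical=[B,C,F,E,D,G,c]
After op 5 (swap(5, 2)): offset=1, physical=[c,B,C,G,E,D,F], logical=[B,C,G,E,D,F,c]
After op 6 (rotate(-1)): offset=0, physical=[c,B,C,G,E,D,F], logical=[c,B,C,G,E,D,F]
After op 7 (replace(6, 'h')): offset=0, physical=[c,B,C,G,E,D,h], logical=[c,B,C,G,E,D,h]
After op 8 (swap(0, 1)): offset=0, physical=[B,c,C,G,E,D,h], logical=[B,c,C,G,E,D,h]
After op 9 (rotate(+1)): offset=1, physical=[B,c,C,G,E,D,h], logical=[c,C,G,E,D,h,B]
After op 10 (swap(3, 1)): offset=1, physical=[B,c,E,G,C,D,h], logical=[c,E,G,C,D,h,B]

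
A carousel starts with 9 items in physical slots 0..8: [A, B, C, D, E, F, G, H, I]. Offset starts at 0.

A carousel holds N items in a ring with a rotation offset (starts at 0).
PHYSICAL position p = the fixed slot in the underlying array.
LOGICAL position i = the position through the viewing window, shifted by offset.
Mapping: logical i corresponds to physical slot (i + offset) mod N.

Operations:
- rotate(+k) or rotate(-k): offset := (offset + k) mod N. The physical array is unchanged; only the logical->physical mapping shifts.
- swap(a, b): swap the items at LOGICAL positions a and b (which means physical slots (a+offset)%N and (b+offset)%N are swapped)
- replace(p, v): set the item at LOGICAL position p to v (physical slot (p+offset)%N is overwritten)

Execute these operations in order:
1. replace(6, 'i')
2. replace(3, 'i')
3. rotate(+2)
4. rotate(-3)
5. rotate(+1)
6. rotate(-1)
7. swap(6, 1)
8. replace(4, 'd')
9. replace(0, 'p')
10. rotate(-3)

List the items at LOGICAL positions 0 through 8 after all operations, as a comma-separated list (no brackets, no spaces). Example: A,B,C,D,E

After op 1 (replace(6, 'i')): offset=0, physical=[A,B,C,D,E,F,i,H,I], logical=[A,B,C,D,E,F,i,H,I]
After op 2 (replace(3, 'i')): offset=0, physical=[A,B,C,i,E,F,i,H,I], logical=[A,B,C,i,E,F,i,H,I]
After op 3 (rotate(+2)): offset=2, physical=[A,B,C,i,E,F,i,H,I], logical=[C,i,E,F,i,H,I,A,B]
After op 4 (rotate(-3)): offset=8, physical=[A,B,C,i,E,F,i,H,I], logical=[I,A,B,C,i,E,F,i,H]
After op 5 (rotate(+1)): offset=0, physical=[A,B,C,i,E,F,i,H,I], logical=[A,B,C,i,E,F,i,H,I]
After op 6 (rotate(-1)): offset=8, physical=[A,B,C,i,E,F,i,H,I], logical=[I,A,B,C,i,E,F,i,H]
After op 7 (swap(6, 1)): offset=8, physical=[F,B,C,i,E,A,i,H,I], logical=[I,F,B,C,i,E,A,i,H]
After op 8 (replace(4, 'd')): offset=8, physical=[F,B,C,d,E,A,i,H,I], logical=[I,F,B,C,d,E,A,i,H]
After op 9 (replace(0, 'p')): offset=8, physical=[F,B,C,d,E,A,i,H,p], logical=[p,F,B,C,d,E,A,i,H]
After op 10 (rotate(-3)): offset=5, physical=[F,B,C,d,E,A,i,H,p], logical=[A,i,H,p,F,B,C,d,E]

Answer: A,i,H,p,F,B,C,d,E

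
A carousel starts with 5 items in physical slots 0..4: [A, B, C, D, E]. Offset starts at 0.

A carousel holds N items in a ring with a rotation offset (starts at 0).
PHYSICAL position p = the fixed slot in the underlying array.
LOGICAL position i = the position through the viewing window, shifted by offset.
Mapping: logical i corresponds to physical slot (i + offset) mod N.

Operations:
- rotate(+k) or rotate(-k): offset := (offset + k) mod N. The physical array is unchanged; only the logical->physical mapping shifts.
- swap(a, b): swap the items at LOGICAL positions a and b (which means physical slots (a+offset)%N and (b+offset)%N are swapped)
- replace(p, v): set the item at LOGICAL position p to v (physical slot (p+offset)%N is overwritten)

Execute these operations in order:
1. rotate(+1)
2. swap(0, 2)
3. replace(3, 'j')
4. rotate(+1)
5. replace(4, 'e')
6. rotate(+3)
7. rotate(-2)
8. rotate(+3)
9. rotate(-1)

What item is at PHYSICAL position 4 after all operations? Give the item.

After op 1 (rotate(+1)): offset=1, physical=[A,B,C,D,E], logical=[B,C,D,E,A]
After op 2 (swap(0, 2)): offset=1, physical=[A,D,C,B,E], logical=[D,C,B,E,A]
After op 3 (replace(3, 'j')): offset=1, physical=[A,D,C,B,j], logical=[D,C,B,j,A]
After op 4 (rotate(+1)): offset=2, physical=[A,D,C,B,j], logical=[C,B,j,A,D]
After op 5 (replace(4, 'e')): offset=2, physical=[A,e,C,B,j], logical=[C,B,j,A,e]
After op 6 (rotate(+3)): offset=0, physical=[A,e,C,B,j], logical=[A,e,C,B,j]
After op 7 (rotate(-2)): offset=3, physical=[A,e,C,B,j], logical=[B,j,A,e,C]
After op 8 (rotate(+3)): offset=1, physical=[A,e,C,B,j], logical=[e,C,B,j,A]
After op 9 (rotate(-1)): offset=0, physical=[A,e,C,B,j], logical=[A,e,C,B,j]

Answer: j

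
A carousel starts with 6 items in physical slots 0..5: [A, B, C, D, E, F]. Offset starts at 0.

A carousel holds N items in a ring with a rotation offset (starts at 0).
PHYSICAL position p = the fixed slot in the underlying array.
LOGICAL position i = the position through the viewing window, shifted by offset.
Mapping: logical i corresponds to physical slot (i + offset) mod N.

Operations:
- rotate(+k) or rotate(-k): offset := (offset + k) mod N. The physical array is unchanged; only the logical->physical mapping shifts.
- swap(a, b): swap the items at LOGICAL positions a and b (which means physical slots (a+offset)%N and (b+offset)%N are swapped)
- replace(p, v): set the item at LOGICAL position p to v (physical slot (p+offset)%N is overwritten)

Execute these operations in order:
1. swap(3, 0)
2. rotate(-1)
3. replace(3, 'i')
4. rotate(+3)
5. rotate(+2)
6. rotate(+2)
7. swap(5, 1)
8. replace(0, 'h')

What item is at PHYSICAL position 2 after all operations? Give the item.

After op 1 (swap(3, 0)): offset=0, physical=[D,B,C,A,E,F], logical=[D,B,C,A,E,F]
After op 2 (rotate(-1)): offset=5, physical=[D,B,C,A,E,F], logical=[F,D,B,C,A,E]
After op 3 (replace(3, 'i')): offset=5, physical=[D,B,i,A,E,F], logical=[F,D,B,i,A,E]
After op 4 (rotate(+3)): offset=2, physical=[D,B,i,A,E,F], logical=[i,A,E,F,D,B]
After op 5 (rotate(+2)): offset=4, physical=[D,B,i,A,E,F], logical=[E,F,D,B,i,A]
After op 6 (rotate(+2)): offset=0, physical=[D,B,i,A,E,F], logical=[D,B,i,A,E,F]
After op 7 (swap(5, 1)): offset=0, physical=[D,F,i,A,E,B], logical=[D,F,i,A,E,B]
After op 8 (replace(0, 'h')): offset=0, physical=[h,F,i,A,E,B], logical=[h,F,i,A,E,B]

Answer: i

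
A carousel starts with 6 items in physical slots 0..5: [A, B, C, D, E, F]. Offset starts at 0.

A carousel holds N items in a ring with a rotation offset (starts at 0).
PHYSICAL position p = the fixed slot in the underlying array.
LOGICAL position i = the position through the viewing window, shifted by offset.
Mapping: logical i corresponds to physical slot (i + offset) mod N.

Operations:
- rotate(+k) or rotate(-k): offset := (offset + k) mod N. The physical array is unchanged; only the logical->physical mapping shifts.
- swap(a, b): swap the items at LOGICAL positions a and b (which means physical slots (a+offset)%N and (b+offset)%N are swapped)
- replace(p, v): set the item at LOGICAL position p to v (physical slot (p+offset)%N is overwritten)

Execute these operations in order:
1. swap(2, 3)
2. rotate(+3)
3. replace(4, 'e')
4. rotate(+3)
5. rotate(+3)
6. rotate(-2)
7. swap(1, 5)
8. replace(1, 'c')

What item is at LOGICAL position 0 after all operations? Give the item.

After op 1 (swap(2, 3)): offset=0, physical=[A,B,D,C,E,F], logical=[A,B,D,C,E,F]
After op 2 (rotate(+3)): offset=3, physical=[A,B,D,C,E,F], logical=[C,E,F,A,B,D]
After op 3 (replace(4, 'e')): offset=3, physical=[A,e,D,C,E,F], logical=[C,E,F,A,e,D]
After op 4 (rotate(+3)): offset=0, physical=[A,e,D,C,E,F], logical=[A,e,D,C,E,F]
After op 5 (rotate(+3)): offset=3, physical=[A,e,D,C,E,F], logical=[C,E,F,A,e,D]
After op 6 (rotate(-2)): offset=1, physical=[A,e,D,C,E,F], logical=[e,D,C,E,F,A]
After op 7 (swap(1, 5)): offset=1, physical=[D,e,A,C,E,F], logical=[e,A,C,E,F,D]
After op 8 (replace(1, 'c')): offset=1, physical=[D,e,c,C,E,F], logical=[e,c,C,E,F,D]

Answer: e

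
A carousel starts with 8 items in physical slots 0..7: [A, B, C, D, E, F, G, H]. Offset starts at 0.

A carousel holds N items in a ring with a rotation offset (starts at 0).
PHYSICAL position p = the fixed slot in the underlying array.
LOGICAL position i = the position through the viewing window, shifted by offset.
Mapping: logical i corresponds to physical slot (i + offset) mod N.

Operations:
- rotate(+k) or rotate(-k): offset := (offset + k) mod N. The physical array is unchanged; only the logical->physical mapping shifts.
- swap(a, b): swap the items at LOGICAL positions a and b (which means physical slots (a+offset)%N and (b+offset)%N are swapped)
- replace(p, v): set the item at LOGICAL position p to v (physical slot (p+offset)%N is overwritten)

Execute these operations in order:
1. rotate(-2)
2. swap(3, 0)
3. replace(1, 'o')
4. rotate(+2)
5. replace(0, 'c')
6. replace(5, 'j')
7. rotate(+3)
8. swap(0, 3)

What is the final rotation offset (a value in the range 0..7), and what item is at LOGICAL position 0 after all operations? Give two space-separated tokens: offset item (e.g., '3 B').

After op 1 (rotate(-2)): offset=6, physical=[A,B,C,D,E,F,G,H], logical=[G,H,A,B,C,D,E,F]
After op 2 (swap(3, 0)): offset=6, physical=[A,G,C,D,E,F,B,H], logical=[B,H,A,G,C,D,E,F]
After op 3 (replace(1, 'o')): offset=6, physical=[A,G,C,D,E,F,B,o], logical=[B,o,A,G,C,D,E,F]
After op 4 (rotate(+2)): offset=0, physical=[A,G,C,D,E,F,B,o], logical=[A,G,C,D,E,F,B,o]
After op 5 (replace(0, 'c')): offset=0, physical=[c,G,C,D,E,F,B,o], logical=[c,G,C,D,E,F,B,o]
After op 6 (replace(5, 'j')): offset=0, physical=[c,G,C,D,E,j,B,o], logical=[c,G,C,D,E,j,B,o]
After op 7 (rotate(+3)): offset=3, physical=[c,G,C,D,E,j,B,o], logical=[D,E,j,B,o,c,G,C]
After op 8 (swap(0, 3)): offset=3, physical=[c,G,C,B,E,j,D,o], logical=[B,E,j,D,o,c,G,C]

Answer: 3 B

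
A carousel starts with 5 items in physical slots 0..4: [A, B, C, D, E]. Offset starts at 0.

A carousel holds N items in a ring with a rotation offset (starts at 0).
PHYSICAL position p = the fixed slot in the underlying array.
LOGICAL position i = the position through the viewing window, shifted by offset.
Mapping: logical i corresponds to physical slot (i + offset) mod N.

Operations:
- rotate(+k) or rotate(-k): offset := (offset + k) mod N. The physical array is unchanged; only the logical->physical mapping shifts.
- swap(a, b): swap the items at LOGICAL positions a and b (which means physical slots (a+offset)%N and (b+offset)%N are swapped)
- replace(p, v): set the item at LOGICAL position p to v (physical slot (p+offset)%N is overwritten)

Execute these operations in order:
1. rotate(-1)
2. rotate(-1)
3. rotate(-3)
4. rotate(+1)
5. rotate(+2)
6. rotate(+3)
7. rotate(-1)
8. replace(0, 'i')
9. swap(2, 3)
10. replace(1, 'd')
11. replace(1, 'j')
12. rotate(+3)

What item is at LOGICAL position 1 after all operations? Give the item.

Answer: E

Derivation:
After op 1 (rotate(-1)): offset=4, physical=[A,B,C,D,E], logical=[E,A,B,C,D]
After op 2 (rotate(-1)): offset=3, physical=[A,B,C,D,E], logical=[D,E,A,B,C]
After op 3 (rotate(-3)): offset=0, physical=[A,B,C,D,E], logical=[A,B,C,D,E]
After op 4 (rotate(+1)): offset=1, physical=[A,B,C,D,E], logical=[B,C,D,E,A]
After op 5 (rotate(+2)): offset=3, physical=[A,B,C,D,E], logical=[D,E,A,B,C]
After op 6 (rotate(+3)): offset=1, physical=[A,B,C,D,E], logical=[B,C,D,E,A]
After op 7 (rotate(-1)): offset=0, physical=[A,B,C,D,E], logical=[A,B,C,D,E]
After op 8 (replace(0, 'i')): offset=0, physical=[i,B,C,D,E], logical=[i,B,C,D,E]
After op 9 (swap(2, 3)): offset=0, physical=[i,B,D,C,E], logical=[i,B,D,C,E]
After op 10 (replace(1, 'd')): offset=0, physical=[i,d,D,C,E], logical=[i,d,D,C,E]
After op 11 (replace(1, 'j')): offset=0, physical=[i,j,D,C,E], logical=[i,j,D,C,E]
After op 12 (rotate(+3)): offset=3, physical=[i,j,D,C,E], logical=[C,E,i,j,D]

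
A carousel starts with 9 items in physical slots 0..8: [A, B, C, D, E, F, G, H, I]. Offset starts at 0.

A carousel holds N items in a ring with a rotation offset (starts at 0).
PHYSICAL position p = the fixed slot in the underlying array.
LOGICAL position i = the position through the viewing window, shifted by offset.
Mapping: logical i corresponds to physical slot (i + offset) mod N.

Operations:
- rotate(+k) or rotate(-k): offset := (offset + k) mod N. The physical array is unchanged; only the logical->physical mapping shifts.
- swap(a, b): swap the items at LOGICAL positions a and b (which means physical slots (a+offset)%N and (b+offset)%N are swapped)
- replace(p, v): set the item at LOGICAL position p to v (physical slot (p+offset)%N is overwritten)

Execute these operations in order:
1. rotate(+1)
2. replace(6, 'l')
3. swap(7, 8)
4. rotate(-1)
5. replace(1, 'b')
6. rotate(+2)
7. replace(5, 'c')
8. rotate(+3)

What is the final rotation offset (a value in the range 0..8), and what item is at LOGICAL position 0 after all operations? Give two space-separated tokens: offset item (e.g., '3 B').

After op 1 (rotate(+1)): offset=1, physical=[A,B,C,D,E,F,G,H,I], logical=[B,C,D,E,F,G,H,I,A]
After op 2 (replace(6, 'l')): offset=1, physical=[A,B,C,D,E,F,G,l,I], logical=[B,C,D,E,F,G,l,I,A]
After op 3 (swap(7, 8)): offset=1, physical=[I,B,C,D,E,F,G,l,A], logical=[B,C,D,E,F,G,l,A,I]
After op 4 (rotate(-1)): offset=0, physical=[I,B,C,D,E,F,G,l,A], logical=[I,B,C,D,E,F,G,l,A]
After op 5 (replace(1, 'b')): offset=0, physical=[I,b,C,D,E,F,G,l,A], logical=[I,b,C,D,E,F,G,l,A]
After op 6 (rotate(+2)): offset=2, physical=[I,b,C,D,E,F,G,l,A], logical=[C,D,E,F,G,l,A,I,b]
After op 7 (replace(5, 'c')): offset=2, physical=[I,b,C,D,E,F,G,c,A], logical=[C,D,E,F,G,c,A,I,b]
After op 8 (rotate(+3)): offset=5, physical=[I,b,C,D,E,F,G,c,A], logical=[F,G,c,A,I,b,C,D,E]

Answer: 5 F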